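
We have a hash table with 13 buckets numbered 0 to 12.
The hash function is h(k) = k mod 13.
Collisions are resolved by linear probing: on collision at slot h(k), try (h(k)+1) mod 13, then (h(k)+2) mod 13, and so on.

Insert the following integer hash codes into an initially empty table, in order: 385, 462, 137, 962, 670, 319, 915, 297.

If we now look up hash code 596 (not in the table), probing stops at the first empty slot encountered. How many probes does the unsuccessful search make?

385 hashes to 8; slot 8 is free → place at 8.
462 hashes to 7; slot 7 is free → place at 7.
137 hashes to 7; 7,8 taken → place at 9.
962 hashes to 0; slot 0 is free → place at 0.
670 hashes to 7; 7,8,9 taken → place at 10.
319 hashes to 7; 7,8,9,10 taken → place at 11.
915 hashes to 5; slot 5 is free → place at 5.
297 hashes to 11; 11 taken → place at 12.
Table: [962, ., ., ., ., 915, ., 462, 385, 137, 670, 319, 297]
Lookup 596: h=11, probe 11,12,0,1 → slot 1 empty, not found.

4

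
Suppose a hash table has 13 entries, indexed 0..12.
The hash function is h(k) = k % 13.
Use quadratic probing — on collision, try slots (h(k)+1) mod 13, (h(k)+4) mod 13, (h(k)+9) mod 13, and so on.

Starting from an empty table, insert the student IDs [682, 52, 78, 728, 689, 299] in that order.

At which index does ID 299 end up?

3

Insert 682: h=6, slot 6 empty => index 6.
Insert 52: h=0, slot 0 empty => index 0.
Insert 78: h=0, slot 0 occupied => index 1.
Insert 728: h=0, slots 0,1 occupied => index 4.
Insert 689: h=0, slots 0,1,4 occupied => index 9.
Insert 299: h=0, slots 0,1,4,9 occupied => index 3.
Table: [52, 78, ., 299, 728, ., 682, ., ., 689, ., ., .]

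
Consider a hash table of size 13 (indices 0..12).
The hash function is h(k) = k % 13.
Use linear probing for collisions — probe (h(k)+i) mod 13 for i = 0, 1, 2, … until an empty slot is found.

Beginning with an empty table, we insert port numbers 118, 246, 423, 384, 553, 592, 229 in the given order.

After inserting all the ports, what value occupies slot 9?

553

118 hashes to 1; slot 1 is free → place at 1.
246 hashes to 12; slot 12 is free → place at 12.
423 hashes to 7; slot 7 is free → place at 7.
384 hashes to 7; 7 taken → place at 8.
553 hashes to 7; 7,8 taken → place at 9.
592 hashes to 7; 7,8,9 taken → place at 10.
229 hashes to 8; 8,9,10 taken → place at 11.
Table: [-, 118, -, -, -, -, -, 423, 384, 553, 592, 229, 246]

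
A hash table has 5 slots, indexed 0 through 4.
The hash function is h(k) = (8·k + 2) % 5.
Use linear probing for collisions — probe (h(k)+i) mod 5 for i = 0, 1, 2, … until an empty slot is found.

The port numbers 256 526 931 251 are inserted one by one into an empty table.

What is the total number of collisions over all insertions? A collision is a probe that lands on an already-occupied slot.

6

256 hashes to 0; slot 0 is free -> place at 0.
526 hashes to 0; 0 taken -> place at 1.
931 hashes to 0; 0,1 taken -> place at 2.
251 hashes to 0; 0,1,2 taken -> place at 3.
Table: [256, 526, 931, 251, .]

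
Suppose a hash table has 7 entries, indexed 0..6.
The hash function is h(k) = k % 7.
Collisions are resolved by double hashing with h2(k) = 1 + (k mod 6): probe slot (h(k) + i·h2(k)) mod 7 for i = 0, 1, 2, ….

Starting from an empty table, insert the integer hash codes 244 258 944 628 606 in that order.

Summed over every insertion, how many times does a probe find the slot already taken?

2

244 hashes to 6; slot 6 is free → place at 6.
258 hashes to 6, h2=1; 6 taken → place at 0.
944 hashes to 6, h2=3; 6 taken → place at 2.
628 hashes to 5; slot 5 is free → place at 5.
606 hashes to 4; slot 4 is free → place at 4.
Table: [258, -, 944, -, 606, 628, 244]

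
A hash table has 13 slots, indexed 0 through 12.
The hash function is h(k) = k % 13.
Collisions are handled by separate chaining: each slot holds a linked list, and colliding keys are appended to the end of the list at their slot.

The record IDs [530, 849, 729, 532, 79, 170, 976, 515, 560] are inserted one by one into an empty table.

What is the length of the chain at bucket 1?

5

530 -> bucket 10
849 -> bucket 4
729 -> bucket 1
532 -> bucket 12
79 -> bucket 1 (collision)
170 -> bucket 1 (collision)
976 -> bucket 1 (collision)
515 -> bucket 8
560 -> bucket 1 (collision)
Final buckets:
0: _
1: 729 -> 79 -> 170 -> 976 -> 560
2: _
3: _
4: 849
5: _
6: _
7: _
8: 515
9: _
10: 530
11: _
12: 532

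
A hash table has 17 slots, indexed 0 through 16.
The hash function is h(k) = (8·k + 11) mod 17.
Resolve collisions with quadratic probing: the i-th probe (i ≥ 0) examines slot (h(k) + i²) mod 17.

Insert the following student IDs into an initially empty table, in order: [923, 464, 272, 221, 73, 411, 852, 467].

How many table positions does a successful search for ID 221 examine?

923: h=0 → slot 0
464: h=0, probe 0,1 → slot 1
272: h=11 → slot 11
221: h=11, probe 11,12 → slot 12
73: h=0, probe 0,1,4 → slot 4
411: h=1, probe 1,2 → slot 2
852: h=10 → slot 10
467: h=7 → slot 7
Table: [923, 464, 411, —, 73, —, —, 467, —, —, 852, 272, 221, —, —, —, —]
Lookup 221: h=11, probe 11,12 → found at 12.

2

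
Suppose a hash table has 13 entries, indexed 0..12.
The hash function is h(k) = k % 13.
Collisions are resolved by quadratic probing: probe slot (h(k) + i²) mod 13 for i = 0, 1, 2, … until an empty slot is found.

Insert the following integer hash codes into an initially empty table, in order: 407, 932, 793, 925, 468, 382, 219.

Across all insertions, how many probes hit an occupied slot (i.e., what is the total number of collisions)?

1

Insert 407: h=4, slot 4 empty → index 4.
Insert 932: h=9, slot 9 empty → index 9.
Insert 793: h=0, slot 0 empty → index 0.
Insert 925: h=2, slot 2 empty → index 2.
Insert 468: h=0, slot 0 occupied → index 1.
Insert 382: h=5, slot 5 empty → index 5.
Insert 219: h=11, slot 11 empty → index 11.
Table: [793, 468, 925, —, 407, 382, —, —, —, 932, —, 219, —]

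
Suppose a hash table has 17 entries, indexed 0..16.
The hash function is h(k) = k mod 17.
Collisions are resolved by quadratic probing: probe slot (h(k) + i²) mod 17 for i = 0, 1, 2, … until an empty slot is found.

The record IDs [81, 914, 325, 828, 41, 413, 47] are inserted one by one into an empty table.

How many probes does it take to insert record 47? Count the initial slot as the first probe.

Insert 81: h=13, slot 13 empty -> index 13.
Insert 914: h=13, slot 13 occupied -> index 14.
Insert 325: h=2, slot 2 empty -> index 2.
Insert 828: h=12, slot 12 empty -> index 12.
Insert 41: h=7, slot 7 empty -> index 7.
Insert 413: h=5, slot 5 empty -> index 5.
Insert 47: h=13, slots 13,14 occupied -> index 0.
Table: [47, ., 325, ., ., 413, ., 41, ., ., ., ., 828, 81, 914, ., .]

3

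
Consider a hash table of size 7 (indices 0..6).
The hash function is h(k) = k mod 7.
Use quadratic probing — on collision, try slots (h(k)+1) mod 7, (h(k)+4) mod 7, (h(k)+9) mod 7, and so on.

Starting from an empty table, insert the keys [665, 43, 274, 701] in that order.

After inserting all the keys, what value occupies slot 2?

274

665: h=0 => slot 0
43: h=1 => slot 1
274: h=1, probe 1,2 => slot 2
701: h=1, probe 1,2,5 => slot 5
Table: [665, 43, 274, —, —, 701, —]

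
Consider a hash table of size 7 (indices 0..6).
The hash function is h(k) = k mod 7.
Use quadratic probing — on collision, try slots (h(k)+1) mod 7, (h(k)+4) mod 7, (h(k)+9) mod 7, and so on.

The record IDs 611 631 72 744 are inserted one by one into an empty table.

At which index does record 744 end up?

6

611: h=2 -> slot 2
631: h=1 -> slot 1
72: h=2, probe 2,3 -> slot 3
744: h=2, probe 2,3,6 -> slot 6
Table: [_, 631, 611, 72, _, _, 744]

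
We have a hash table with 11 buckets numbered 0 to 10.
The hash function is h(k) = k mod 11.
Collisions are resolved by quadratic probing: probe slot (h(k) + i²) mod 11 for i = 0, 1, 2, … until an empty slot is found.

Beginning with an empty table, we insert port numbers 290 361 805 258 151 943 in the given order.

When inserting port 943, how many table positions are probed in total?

3

Insert 290: h=4, slot 4 empty -> index 4.
Insert 361: h=9, slot 9 empty -> index 9.
Insert 805: h=2, slot 2 empty -> index 2.
Insert 258: h=5, slot 5 empty -> index 5.
Insert 151: h=8, slot 8 empty -> index 8.
Insert 943: h=8, slots 8,9 occupied -> index 1.
Table: [-, 943, 805, -, 290, 258, -, -, 151, 361, -]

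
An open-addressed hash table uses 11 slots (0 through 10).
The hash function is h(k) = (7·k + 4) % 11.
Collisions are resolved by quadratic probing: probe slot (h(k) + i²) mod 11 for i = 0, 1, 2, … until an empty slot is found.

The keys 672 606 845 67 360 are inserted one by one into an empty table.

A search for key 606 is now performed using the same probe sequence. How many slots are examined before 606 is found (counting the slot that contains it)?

2

Insert 672: h=0, slot 0 empty -> index 0.
Insert 606: h=0, slot 0 occupied -> index 1.
Insert 845: h=1, slot 1 occupied -> index 2.
Insert 67: h=0, slots 0,1 occupied -> index 4.
Insert 360: h=5, slot 5 empty -> index 5.
Table: [672, 606, 845, —, 67, 360, —, —, —, —, —]
Lookup 606: h=0, probe 0,1 → found at 1.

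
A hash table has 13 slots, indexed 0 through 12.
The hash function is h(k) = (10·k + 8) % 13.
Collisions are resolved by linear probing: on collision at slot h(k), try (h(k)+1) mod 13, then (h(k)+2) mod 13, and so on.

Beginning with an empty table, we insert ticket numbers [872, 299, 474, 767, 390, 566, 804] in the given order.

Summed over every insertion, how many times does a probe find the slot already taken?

Insert 872: h=5, slot 5 empty => index 5.
Insert 299: h=8, slot 8 empty => index 8.
Insert 474: h=3, slot 3 empty => index 3.
Insert 767: h=8, slot 8 occupied => index 9.
Insert 390: h=8, slots 8,9 occupied => index 10.
Insert 566: h=0, slot 0 empty => index 0.
Insert 804: h=1, slot 1 empty => index 1.
Table: [566, 804, ∅, 474, ∅, 872, ∅, ∅, 299, 767, 390, ∅, ∅]

3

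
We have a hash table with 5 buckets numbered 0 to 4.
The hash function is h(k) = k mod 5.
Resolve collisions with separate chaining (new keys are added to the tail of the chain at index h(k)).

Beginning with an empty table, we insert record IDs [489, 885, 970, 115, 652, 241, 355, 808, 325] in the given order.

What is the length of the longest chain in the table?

5

489 → bucket 4
885 → bucket 0
970 → bucket 0 (collision)
115 → bucket 0 (collision)
652 → bucket 2
241 → bucket 1
355 → bucket 0 (collision)
808 → bucket 3
325 → bucket 0 (collision)
Final buckets:
0: 885 -> 970 -> 115 -> 355 -> 325
1: 241
2: 652
3: 808
4: 489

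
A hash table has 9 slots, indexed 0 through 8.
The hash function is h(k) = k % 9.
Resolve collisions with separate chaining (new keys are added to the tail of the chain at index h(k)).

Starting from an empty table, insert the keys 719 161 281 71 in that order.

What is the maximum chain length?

Insert 719: h=8, bucket 8 empty → new chain.
Insert 161: h=8, bucket 8 nonempty → append to chain.
Insert 281: h=2, bucket 2 empty → new chain.
Insert 71: h=8, bucket 8 nonempty → append to chain.
Final buckets:
0: ∅
1: ∅
2: 281
3: ∅
4: ∅
5: ∅
6: ∅
7: ∅
8: 719 -> 161 -> 71

3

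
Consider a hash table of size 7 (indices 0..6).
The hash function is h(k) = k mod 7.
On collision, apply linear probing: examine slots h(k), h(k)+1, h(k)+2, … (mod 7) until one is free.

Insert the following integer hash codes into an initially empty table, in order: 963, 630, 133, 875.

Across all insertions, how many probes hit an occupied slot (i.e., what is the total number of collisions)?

963 hashes to 4; slot 4 is free -> place at 4.
630 hashes to 0; slot 0 is free -> place at 0.
133 hashes to 0; 0 taken -> place at 1.
875 hashes to 0; 0,1 taken -> place at 2.
Table: [630, 133, 875, ∅, 963, ∅, ∅]

3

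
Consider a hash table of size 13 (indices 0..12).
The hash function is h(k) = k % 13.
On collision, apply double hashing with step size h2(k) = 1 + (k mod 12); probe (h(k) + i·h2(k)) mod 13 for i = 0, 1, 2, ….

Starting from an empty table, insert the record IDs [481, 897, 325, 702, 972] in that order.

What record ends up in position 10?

897

481 hashes to 0; slot 0 is free -> place at 0.
897 hashes to 0, h2=10; 0 taken -> place at 10.
325 hashes to 0, h2=2; 0 taken -> place at 2.
702 hashes to 0, h2=7; 0 taken -> place at 7.
972 hashes to 10, h2=1; 10 taken -> place at 11.
Table: [481, ., 325, ., ., ., ., 702, ., ., 897, 972, .]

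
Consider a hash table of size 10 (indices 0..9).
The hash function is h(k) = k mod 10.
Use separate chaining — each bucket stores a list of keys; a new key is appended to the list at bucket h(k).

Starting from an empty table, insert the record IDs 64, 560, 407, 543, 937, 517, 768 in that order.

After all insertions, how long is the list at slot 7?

Insert 64: h=4, bucket 4 empty -> new chain.
Insert 560: h=0, bucket 0 empty -> new chain.
Insert 407: h=7, bucket 7 empty -> new chain.
Insert 543: h=3, bucket 3 empty -> new chain.
Insert 937: h=7, bucket 7 nonempty -> append to chain.
Insert 517: h=7, bucket 7 nonempty -> append to chain.
Insert 768: h=8, bucket 8 empty -> new chain.
Final buckets:
0: 560
1: —
2: —
3: 543
4: 64
5: —
6: —
7: 407 -> 937 -> 517
8: 768
9: —

3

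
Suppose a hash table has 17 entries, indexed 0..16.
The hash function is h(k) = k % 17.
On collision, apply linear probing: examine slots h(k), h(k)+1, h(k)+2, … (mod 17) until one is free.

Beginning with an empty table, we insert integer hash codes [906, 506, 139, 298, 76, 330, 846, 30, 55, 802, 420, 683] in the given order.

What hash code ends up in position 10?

Insert 906: h=5, slot 5 empty => index 5.
Insert 506: h=13, slot 13 empty => index 13.
Insert 139: h=3, slot 3 empty => index 3.
Insert 298: h=9, slot 9 empty => index 9.
Insert 76: h=8, slot 8 empty => index 8.
Insert 330: h=7, slot 7 empty => index 7.
Insert 846: h=13, slot 13 occupied => index 14.
Insert 30: h=13, slots 13,14 occupied => index 15.
Insert 55: h=4, slot 4 empty => index 4.
Insert 802: h=3, slots 3,4,5 occupied => index 6.
Insert 420: h=12, slot 12 empty => index 12.
Insert 683: h=3, slots 3,4,5,6,7,8,9 occupied => index 10.
Table: [∅, ∅, ∅, 139, 55, 906, 802, 330, 76, 298, 683, ∅, 420, 506, 846, 30, ∅]

683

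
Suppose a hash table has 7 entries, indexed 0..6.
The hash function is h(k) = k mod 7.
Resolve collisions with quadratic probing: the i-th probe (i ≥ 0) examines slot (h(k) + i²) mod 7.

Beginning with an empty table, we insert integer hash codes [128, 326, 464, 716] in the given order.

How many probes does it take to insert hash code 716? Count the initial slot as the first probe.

128: h=2 => slot 2
326: h=4 => slot 4
464: h=2, probe 2,3 => slot 3
716: h=2, probe 2,3,6 => slot 6
Table: [-, -, 128, 464, 326, -, 716]

3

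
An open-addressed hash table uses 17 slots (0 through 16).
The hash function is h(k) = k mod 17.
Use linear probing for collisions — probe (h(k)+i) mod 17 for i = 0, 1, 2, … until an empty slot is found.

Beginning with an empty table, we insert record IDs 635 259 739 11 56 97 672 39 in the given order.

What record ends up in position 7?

635: h=6 => slot 6
259: h=4 => slot 4
739: h=8 => slot 8
11: h=11 => slot 11
56: h=5 => slot 5
97: h=12 => slot 12
672: h=9 => slot 9
39: h=5, probe 5,6,7 => slot 7
Table: [—, —, —, —, 259, 56, 635, 39, 739, 672, —, 11, 97, —, —, —, —]

39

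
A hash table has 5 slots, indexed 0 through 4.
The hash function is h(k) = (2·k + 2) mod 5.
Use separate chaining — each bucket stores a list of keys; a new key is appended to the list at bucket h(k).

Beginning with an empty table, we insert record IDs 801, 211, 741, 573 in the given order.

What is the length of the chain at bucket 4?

801 -> bucket 4
211 -> bucket 4 (collision)
741 -> bucket 4 (collision)
573 -> bucket 3
Final buckets:
0: ∅
1: ∅
2: ∅
3: 573
4: 801 -> 211 -> 741

3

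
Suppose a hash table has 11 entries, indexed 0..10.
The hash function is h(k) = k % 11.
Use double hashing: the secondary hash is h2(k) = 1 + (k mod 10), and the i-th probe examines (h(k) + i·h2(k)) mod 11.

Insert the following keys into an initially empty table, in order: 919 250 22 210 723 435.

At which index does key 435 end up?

Insert 919: h=6, slot 6 empty -> index 6.
Insert 250: h=8, slot 8 empty -> index 8.
Insert 22: h=0, slot 0 empty -> index 0.
Insert 210: h=1, slot 1 empty -> index 1.
Insert 723: h=8, h2=4, slots 8,1 occupied -> index 5.
Insert 435: h=6, h2=6, slots 6,1 occupied -> index 7.
Table: [22, 210, _, _, _, 723, 919, 435, 250, _, _]

7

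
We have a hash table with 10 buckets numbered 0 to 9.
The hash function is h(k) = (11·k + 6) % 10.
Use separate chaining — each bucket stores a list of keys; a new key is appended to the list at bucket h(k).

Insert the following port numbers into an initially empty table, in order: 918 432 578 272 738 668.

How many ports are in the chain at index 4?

4

918 → bucket 4
432 → bucket 8
578 → bucket 4 (collision)
272 → bucket 8 (collision)
738 → bucket 4 (collision)
668 → bucket 4 (collision)
Final buckets:
0: —
1: —
2: —
3: —
4: 918 -> 578 -> 738 -> 668
5: —
6: —
7: —
8: 432 -> 272
9: —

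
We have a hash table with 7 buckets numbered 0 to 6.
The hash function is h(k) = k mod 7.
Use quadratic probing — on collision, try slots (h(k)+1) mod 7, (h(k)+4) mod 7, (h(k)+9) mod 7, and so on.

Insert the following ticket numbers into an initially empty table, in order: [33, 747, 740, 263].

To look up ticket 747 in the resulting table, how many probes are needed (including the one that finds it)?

2

33 hashes to 5; slot 5 is free => place at 5.
747 hashes to 5; 5 taken => place at 6.
740 hashes to 5; 5,6 taken => place at 2.
263 hashes to 4; slot 4 is free => place at 4.
Table: [—, —, 740, —, 263, 33, 747]
Lookup 747: h=5, probe 5,6 → found at 6.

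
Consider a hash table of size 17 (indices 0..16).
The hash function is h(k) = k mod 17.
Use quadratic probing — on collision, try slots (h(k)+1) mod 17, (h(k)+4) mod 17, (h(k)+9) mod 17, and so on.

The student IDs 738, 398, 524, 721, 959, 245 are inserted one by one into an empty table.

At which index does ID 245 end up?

6

738 hashes to 7; slot 7 is free → place at 7.
398 hashes to 7; 7 taken → place at 8.
524 hashes to 14; slot 14 is free → place at 14.
721 hashes to 7; 7,8 taken → place at 11.
959 hashes to 7; 7,8,11 taken → place at 16.
245 hashes to 7; 7,8,11,16 taken → place at 6.
Table: [-, -, -, -, -, -, 245, 738, 398, -, -, 721, -, -, 524, -, 959]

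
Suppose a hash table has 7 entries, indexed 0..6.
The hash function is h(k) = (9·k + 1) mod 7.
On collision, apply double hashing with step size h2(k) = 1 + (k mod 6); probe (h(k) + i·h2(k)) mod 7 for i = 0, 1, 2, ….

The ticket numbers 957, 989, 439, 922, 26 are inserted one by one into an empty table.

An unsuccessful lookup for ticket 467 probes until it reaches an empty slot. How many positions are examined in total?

2

Insert 957: h=4, slot 4 empty → index 4.
Insert 989: h=5, slot 5 empty → index 5.
Insert 439: h=4, h2=2, slot 4 occupied → index 6.
Insert 922: h=4, h2=5, slot 4 occupied → index 2.
Insert 26: h=4, h2=3, slot 4 occupied → index 0.
Table: [26, —, 922, —, 957, 989, 439]
Lookup 467: h=4, h2=6, probe 4,3 → slot 3 empty, not found.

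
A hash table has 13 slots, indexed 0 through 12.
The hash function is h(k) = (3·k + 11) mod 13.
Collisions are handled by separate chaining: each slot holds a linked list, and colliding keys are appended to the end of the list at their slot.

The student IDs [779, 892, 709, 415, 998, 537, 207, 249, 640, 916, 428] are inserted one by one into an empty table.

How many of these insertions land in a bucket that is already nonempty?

Insert 779: h=8, bucket 8 empty -> new chain.
Insert 892: h=9, bucket 9 empty -> new chain.
Insert 709: h=6, bucket 6 empty -> new chain.
Insert 415: h=8, bucket 8 nonempty -> append to chain.
Insert 998: h=2, bucket 2 empty -> new chain.
Insert 537: h=10, bucket 10 empty -> new chain.
Insert 207: h=8, bucket 8 nonempty -> append to chain.
Insert 249: h=4, bucket 4 empty -> new chain.
Insert 640: h=7, bucket 7 empty -> new chain.
Insert 916: h=3, bucket 3 empty -> new chain.
Insert 428: h=8, bucket 8 nonempty -> append to chain.
Final buckets:
0: .
1: .
2: 998
3: 916
4: 249
5: .
6: 709
7: 640
8: 779 -> 415 -> 207 -> 428
9: 892
10: 537
11: .
12: .

3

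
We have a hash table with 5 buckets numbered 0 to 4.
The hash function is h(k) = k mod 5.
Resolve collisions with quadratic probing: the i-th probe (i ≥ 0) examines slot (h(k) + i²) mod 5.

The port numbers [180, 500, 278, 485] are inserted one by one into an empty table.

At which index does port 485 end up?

Insert 180: h=0, slot 0 empty -> index 0.
Insert 500: h=0, slot 0 occupied -> index 1.
Insert 278: h=3, slot 3 empty -> index 3.
Insert 485: h=0, slots 0,1 occupied -> index 4.
Table: [180, 500, ., 278, 485]

4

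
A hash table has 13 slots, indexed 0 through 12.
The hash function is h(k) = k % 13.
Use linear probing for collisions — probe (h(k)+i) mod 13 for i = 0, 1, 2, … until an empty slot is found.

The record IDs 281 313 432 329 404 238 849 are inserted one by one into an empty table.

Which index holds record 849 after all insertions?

6

Insert 281: h=8, slot 8 empty → index 8.
Insert 313: h=1, slot 1 empty → index 1.
Insert 432: h=3, slot 3 empty → index 3.
Insert 329: h=4, slot 4 empty → index 4.
Insert 404: h=1, slot 1 occupied → index 2.
Insert 238: h=4, slot 4 occupied → index 5.
Insert 849: h=4, slots 4,5 occupied → index 6.
Table: [., 313, 404, 432, 329, 238, 849, ., 281, ., ., ., .]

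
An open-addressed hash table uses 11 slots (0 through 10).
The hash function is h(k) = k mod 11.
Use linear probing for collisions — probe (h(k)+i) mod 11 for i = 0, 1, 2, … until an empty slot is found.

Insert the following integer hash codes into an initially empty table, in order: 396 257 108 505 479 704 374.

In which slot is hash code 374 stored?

396 hashes to 0; slot 0 is free => place at 0.
257 hashes to 4; slot 4 is free => place at 4.
108 hashes to 9; slot 9 is free => place at 9.
505 hashes to 10; slot 10 is free => place at 10.
479 hashes to 6; slot 6 is free => place at 6.
704 hashes to 0; 0 taken => place at 1.
374 hashes to 0; 0,1 taken => place at 2.
Table: [396, 704, 374, _, 257, _, 479, _, _, 108, 505]

2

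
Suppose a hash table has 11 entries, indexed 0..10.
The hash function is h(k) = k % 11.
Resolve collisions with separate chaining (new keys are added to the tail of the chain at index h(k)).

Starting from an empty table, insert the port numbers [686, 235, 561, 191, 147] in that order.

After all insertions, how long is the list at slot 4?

Insert 686: h=4, bucket 4 empty -> new chain.
Insert 235: h=4, bucket 4 nonempty -> append to chain.
Insert 561: h=0, bucket 0 empty -> new chain.
Insert 191: h=4, bucket 4 nonempty -> append to chain.
Insert 147: h=4, bucket 4 nonempty -> append to chain.
Final buckets:
0: 561
1: -
2: -
3: -
4: 686 -> 235 -> 191 -> 147
5: -
6: -
7: -
8: -
9: -
10: -

4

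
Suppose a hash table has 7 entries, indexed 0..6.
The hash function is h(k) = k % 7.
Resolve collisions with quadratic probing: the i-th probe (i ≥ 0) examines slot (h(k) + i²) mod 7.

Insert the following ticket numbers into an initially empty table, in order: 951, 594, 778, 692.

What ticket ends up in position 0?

951: h=6 => slot 6
594: h=6, probe 6,0 => slot 0
778: h=1 => slot 1
692: h=6, probe 6,0,3 => slot 3
Table: [594, 778, —, 692, —, —, 951]

594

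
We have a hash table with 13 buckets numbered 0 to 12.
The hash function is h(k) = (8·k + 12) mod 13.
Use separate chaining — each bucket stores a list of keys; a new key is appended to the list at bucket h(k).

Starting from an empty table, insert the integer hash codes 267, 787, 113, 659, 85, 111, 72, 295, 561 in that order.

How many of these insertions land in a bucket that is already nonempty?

267 -> bucket 3
787 -> bucket 3 (collision)
113 -> bucket 6
659 -> bucket 6 (collision)
85 -> bucket 3 (collision)
111 -> bucket 3 (collision)
72 -> bucket 3 (collision)
295 -> bucket 6 (collision)
561 -> bucket 2
Final buckets:
0: -
1: -
2: 561
3: 267 -> 787 -> 85 -> 111 -> 72
4: -
5: -
6: 113 -> 659 -> 295
7: -
8: -
9: -
10: -
11: -
12: -

6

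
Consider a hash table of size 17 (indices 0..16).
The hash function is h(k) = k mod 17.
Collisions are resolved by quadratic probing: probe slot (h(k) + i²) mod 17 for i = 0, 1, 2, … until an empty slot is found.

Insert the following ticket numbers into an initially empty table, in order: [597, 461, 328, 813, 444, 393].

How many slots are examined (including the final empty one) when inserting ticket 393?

4

597: h=2 => slot 2
461: h=2, probe 2,3 => slot 3
328: h=5 => slot 5
813: h=14 => slot 14
444: h=2, probe 2,3,6 => slot 6
393: h=2, probe 2,3,6,11 => slot 11
Table: [∅, ∅, 597, 461, ∅, 328, 444, ∅, ∅, ∅, ∅, 393, ∅, ∅, 813, ∅, ∅]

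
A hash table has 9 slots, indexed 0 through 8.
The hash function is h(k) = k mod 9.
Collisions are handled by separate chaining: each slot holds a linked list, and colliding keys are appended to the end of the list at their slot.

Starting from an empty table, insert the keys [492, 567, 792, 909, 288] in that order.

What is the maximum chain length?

Insert 492: h=6, bucket 6 empty → new chain.
Insert 567: h=0, bucket 0 empty → new chain.
Insert 792: h=0, bucket 0 nonempty → append to chain.
Insert 909: h=0, bucket 0 nonempty → append to chain.
Insert 288: h=0, bucket 0 nonempty → append to chain.
Final buckets:
0: 567 -> 792 -> 909 -> 288
1: ∅
2: ∅
3: ∅
4: ∅
5: ∅
6: 492
7: ∅
8: ∅

4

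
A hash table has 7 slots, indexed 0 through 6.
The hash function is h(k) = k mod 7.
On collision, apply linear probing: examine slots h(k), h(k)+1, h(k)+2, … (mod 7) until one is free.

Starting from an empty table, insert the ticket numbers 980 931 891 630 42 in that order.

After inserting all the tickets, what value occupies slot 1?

931

980 hashes to 0; slot 0 is free => place at 0.
931 hashes to 0; 0 taken => place at 1.
891 hashes to 2; slot 2 is free => place at 2.
630 hashes to 0; 0,1,2 taken => place at 3.
42 hashes to 0; 0,1,2,3 taken => place at 4.
Table: [980, 931, 891, 630, 42, ., .]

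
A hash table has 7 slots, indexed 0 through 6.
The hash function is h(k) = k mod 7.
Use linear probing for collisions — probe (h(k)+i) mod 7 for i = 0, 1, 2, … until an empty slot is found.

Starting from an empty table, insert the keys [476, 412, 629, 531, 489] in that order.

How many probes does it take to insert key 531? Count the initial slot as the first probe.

4

476: h=0 => slot 0
412: h=6 => slot 6
629: h=6, probe 6,0,1 => slot 1
531: h=6, probe 6,0,1,2 => slot 2
489: h=6, probe 6,0,1,2,3 => slot 3
Table: [476, 629, 531, 489, —, —, 412]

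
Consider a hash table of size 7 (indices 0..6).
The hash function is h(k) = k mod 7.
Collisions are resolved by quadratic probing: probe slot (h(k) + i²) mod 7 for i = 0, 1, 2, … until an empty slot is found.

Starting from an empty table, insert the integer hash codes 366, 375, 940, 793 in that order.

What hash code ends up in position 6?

793

366: h=2 → slot 2
375: h=4 → slot 4
940: h=2, probe 2,3 → slot 3
793: h=2, probe 2,3,6 → slot 6
Table: [—, —, 366, 940, 375, —, 793]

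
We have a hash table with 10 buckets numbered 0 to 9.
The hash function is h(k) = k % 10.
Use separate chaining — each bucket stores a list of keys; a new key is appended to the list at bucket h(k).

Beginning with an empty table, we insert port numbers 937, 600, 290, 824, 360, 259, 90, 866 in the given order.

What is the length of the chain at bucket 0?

4

937 → bucket 7
600 → bucket 0
290 → bucket 0 (collision)
824 → bucket 4
360 → bucket 0 (collision)
259 → bucket 9
90 → bucket 0 (collision)
866 → bucket 6
Final buckets:
0: 600 -> 290 -> 360 -> 90
1: .
2: .
3: .
4: 824
5: .
6: 866
7: 937
8: .
9: 259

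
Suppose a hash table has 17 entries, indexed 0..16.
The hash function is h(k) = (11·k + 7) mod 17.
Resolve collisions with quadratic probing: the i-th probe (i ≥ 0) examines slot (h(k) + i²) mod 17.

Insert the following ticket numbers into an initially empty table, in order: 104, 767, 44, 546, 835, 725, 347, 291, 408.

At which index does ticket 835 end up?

Insert 104: h=12, slot 12 empty -> index 12.
Insert 767: h=12, slot 12 occupied -> index 13.
Insert 44: h=15, slot 15 empty -> index 15.
Insert 546: h=12, slots 12,13 occupied -> index 16.
Insert 835: h=12, slots 12,13,16 occupied -> index 4.
Insert 725: h=9, slot 9 empty -> index 9.
Insert 347: h=16, slot 16 occupied -> index 0.
Insert 291: h=12, slots 12,13,16,4 occupied -> index 11.
Insert 408: h=7, slot 7 empty -> index 7.
Table: [347, _, _, _, 835, _, _, 408, _, 725, _, 291, 104, 767, _, 44, 546]

4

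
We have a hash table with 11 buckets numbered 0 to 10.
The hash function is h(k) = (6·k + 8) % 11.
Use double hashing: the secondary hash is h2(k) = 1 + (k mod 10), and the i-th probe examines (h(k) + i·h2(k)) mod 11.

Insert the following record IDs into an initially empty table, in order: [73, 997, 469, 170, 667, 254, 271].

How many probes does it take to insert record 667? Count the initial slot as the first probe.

3

Insert 73: h=6, slot 6 empty -> index 6.
Insert 997: h=6, h2=8, slot 6 occupied -> index 3.
Insert 469: h=6, h2=10, slot 6 occupied -> index 5.
Insert 170: h=5, h2=1, slots 5,6 occupied -> index 7.
Insert 667: h=6, h2=8, slots 6,3 occupied -> index 0.
Insert 254: h=3, h2=5, slot 3 occupied -> index 8.
Insert 271: h=6, h2=2, slots 6,8 occupied -> index 10.
Table: [667, ∅, ∅, 997, ∅, 469, 73, 170, 254, ∅, 271]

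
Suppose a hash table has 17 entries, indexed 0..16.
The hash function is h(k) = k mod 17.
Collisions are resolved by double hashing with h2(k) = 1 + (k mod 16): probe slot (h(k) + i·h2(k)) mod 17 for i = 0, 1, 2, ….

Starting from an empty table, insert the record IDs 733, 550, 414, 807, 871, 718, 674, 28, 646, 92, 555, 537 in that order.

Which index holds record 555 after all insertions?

1

Insert 733: h=2, slot 2 empty -> index 2.
Insert 550: h=6, slot 6 empty -> index 6.
Insert 414: h=6, h2=15, slot 6 occupied -> index 4.
Insert 807: h=8, slot 8 empty -> index 8.
Insert 871: h=4, h2=8, slot 4 occupied -> index 12.
Insert 718: h=4, h2=15, slots 4,2 occupied -> index 0.
Insert 674: h=11, slot 11 empty -> index 11.
Insert 28: h=11, h2=13, slot 11 occupied -> index 7.
Insert 646: h=0, h2=7, slots 0,7 occupied -> index 14.
Insert 92: h=7, h2=13, slot 7 occupied -> index 3.
Insert 555: h=11, h2=12, slots 11,6 occupied -> index 1.
Insert 537: h=10, slot 10 empty -> index 10.
Table: [718, 555, 733, 92, 414, ., 550, 28, 807, ., 537, 674, 871, ., 646, ., .]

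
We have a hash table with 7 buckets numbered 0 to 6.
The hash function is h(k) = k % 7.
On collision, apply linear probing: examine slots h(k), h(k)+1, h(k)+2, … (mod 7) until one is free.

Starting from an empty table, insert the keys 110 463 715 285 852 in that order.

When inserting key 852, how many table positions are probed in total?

110 hashes to 5; slot 5 is free -> place at 5.
463 hashes to 1; slot 1 is free -> place at 1.
715 hashes to 1; 1 taken -> place at 2.
285 hashes to 5; 5 taken -> place at 6.
852 hashes to 5; 5,6 taken -> place at 0.
Table: [852, 463, 715, -, -, 110, 285]

3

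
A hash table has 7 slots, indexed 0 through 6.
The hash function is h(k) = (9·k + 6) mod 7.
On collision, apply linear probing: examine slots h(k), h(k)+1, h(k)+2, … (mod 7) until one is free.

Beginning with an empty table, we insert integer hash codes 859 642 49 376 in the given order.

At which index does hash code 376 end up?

859: h=2 → slot 2
642: h=2, probe 2,3 → slot 3
49: h=6 → slot 6
376: h=2, probe 2,3,4 → slot 4
Table: [—, —, 859, 642, 376, —, 49]

4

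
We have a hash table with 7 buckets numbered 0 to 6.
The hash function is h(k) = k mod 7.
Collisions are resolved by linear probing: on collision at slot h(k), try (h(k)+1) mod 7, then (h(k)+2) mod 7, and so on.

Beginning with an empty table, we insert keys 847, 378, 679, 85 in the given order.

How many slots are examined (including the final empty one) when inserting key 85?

3

Insert 847: h=0, slot 0 empty → index 0.
Insert 378: h=0, slot 0 occupied → index 1.
Insert 679: h=0, slots 0,1 occupied → index 2.
Insert 85: h=1, slots 1,2 occupied → index 3.
Table: [847, 378, 679, 85, _, _, _]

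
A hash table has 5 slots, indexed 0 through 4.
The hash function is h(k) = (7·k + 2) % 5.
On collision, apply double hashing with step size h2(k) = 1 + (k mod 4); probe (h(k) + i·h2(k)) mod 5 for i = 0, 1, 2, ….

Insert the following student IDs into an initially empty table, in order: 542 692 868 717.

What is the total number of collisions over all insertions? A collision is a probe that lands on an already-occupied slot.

3

542: h=1 => slot 1
692: h=1, h2=1, probe 1,2 => slot 2
868: h=3 => slot 3
717: h=1, h2=2, probe 1,3,0 => slot 0
Table: [717, 542, 692, 868, _]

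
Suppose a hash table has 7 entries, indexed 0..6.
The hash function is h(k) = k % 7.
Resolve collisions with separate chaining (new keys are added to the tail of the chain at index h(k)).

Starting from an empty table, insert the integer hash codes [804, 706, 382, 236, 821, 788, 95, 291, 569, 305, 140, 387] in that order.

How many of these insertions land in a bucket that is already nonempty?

7

Insert 804: h=6, bucket 6 empty → new chain.
Insert 706: h=6, bucket 6 nonempty → append to chain.
Insert 382: h=4, bucket 4 empty → new chain.
Insert 236: h=5, bucket 5 empty → new chain.
Insert 821: h=2, bucket 2 empty → new chain.
Insert 788: h=4, bucket 4 nonempty → append to chain.
Insert 95: h=4, bucket 4 nonempty → append to chain.
Insert 291: h=4, bucket 4 nonempty → append to chain.
Insert 569: h=2, bucket 2 nonempty → append to chain.
Insert 305: h=4, bucket 4 nonempty → append to chain.
Insert 140: h=0, bucket 0 empty → new chain.
Insert 387: h=2, bucket 2 nonempty → append to chain.
Final buckets:
0: 140
1: ∅
2: 821 -> 569 -> 387
3: ∅
4: 382 -> 788 -> 95 -> 291 -> 305
5: 236
6: 804 -> 706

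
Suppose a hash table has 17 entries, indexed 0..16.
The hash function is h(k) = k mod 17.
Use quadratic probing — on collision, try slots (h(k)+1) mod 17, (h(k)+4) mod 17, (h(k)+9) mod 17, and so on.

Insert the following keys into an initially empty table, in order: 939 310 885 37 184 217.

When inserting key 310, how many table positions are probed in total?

2

939 hashes to 4; slot 4 is free => place at 4.
310 hashes to 4; 4 taken => place at 5.
885 hashes to 1; slot 1 is free => place at 1.
37 hashes to 3; slot 3 is free => place at 3.
184 hashes to 14; slot 14 is free => place at 14.
217 hashes to 13; slot 13 is free => place at 13.
Table: [., 885, ., 37, 939, 310, ., ., ., ., ., ., ., 217, 184, ., .]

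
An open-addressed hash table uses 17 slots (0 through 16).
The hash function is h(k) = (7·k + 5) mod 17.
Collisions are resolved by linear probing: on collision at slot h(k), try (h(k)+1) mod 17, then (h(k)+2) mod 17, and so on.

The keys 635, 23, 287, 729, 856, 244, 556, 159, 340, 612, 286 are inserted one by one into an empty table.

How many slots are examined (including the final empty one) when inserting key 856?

3

635: h=13 → slot 13
23: h=13, probe 13,14 → slot 14
287: h=8 → slot 8
729: h=8, probe 8,9 → slot 9
856: h=13, probe 13,14,15 → slot 15
244: h=13, probe 13,14,15,16 → slot 16
556: h=4 → slot 4
159: h=13, probe 13,14,15,16,0 → slot 0
340: h=5 → slot 5
612: h=5, probe 5,6 → slot 6
286: h=1 → slot 1
Table: [159, 286, ., ., 556, 340, 612, ., 287, 729, ., ., ., 635, 23, 856, 244]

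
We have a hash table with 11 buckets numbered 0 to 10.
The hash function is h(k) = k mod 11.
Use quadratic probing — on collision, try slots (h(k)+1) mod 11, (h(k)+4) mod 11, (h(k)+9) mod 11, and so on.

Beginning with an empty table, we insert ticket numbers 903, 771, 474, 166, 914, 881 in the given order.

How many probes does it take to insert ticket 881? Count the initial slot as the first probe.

6

903 hashes to 1; slot 1 is free → place at 1.
771 hashes to 1; 1 taken → place at 2.
474 hashes to 1; 1,2 taken → place at 5.
166 hashes to 1; 1,2,5 taken → place at 10.
914 hashes to 1; 1,2,5,10 taken → place at 6.
881 hashes to 1; 1,2,5,10,6 taken → place at 4.
Table: [., 903, 771, ., 881, 474, 914, ., ., ., 166]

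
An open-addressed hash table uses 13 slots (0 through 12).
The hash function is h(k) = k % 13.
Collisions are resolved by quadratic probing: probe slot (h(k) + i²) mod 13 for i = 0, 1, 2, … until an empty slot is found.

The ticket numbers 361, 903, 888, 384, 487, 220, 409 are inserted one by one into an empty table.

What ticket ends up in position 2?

361 hashes to 10; slot 10 is free => place at 10.
903 hashes to 6; slot 6 is free => place at 6.
888 hashes to 4; slot 4 is free => place at 4.
384 hashes to 7; slot 7 is free => place at 7.
487 hashes to 6; 6,7,10 taken => place at 2.
220 hashes to 12; slot 12 is free => place at 12.
409 hashes to 6; 6,7,10,2 taken => place at 9.
Table: [-, -, 487, -, 888, -, 903, 384, -, 409, 361, -, 220]

487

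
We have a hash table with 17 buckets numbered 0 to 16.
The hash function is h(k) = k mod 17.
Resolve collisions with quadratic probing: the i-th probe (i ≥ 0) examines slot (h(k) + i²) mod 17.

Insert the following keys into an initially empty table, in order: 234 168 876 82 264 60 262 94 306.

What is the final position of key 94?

8

234 hashes to 13; slot 13 is free -> place at 13.
168 hashes to 15; slot 15 is free -> place at 15.
876 hashes to 9; slot 9 is free -> place at 9.
82 hashes to 14; slot 14 is free -> place at 14.
264 hashes to 9; 9 taken -> place at 10.
60 hashes to 9; 9,10,13 taken -> place at 1.
262 hashes to 7; slot 7 is free -> place at 7.
94 hashes to 9; 9,10,13,1 taken -> place at 8.
306 hashes to 0; slot 0 is free -> place at 0.
Table: [306, 60, —, —, —, —, —, 262, 94, 876, 264, —, —, 234, 82, 168, —]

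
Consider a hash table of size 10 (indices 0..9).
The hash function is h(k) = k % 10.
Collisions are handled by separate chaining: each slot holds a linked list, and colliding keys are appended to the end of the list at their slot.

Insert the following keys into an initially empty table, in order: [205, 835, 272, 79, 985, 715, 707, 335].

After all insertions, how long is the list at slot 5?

Insert 205: h=5, bucket 5 empty -> new chain.
Insert 835: h=5, bucket 5 nonempty -> append to chain.
Insert 272: h=2, bucket 2 empty -> new chain.
Insert 79: h=9, bucket 9 empty -> new chain.
Insert 985: h=5, bucket 5 nonempty -> append to chain.
Insert 715: h=5, bucket 5 nonempty -> append to chain.
Insert 707: h=7, bucket 7 empty -> new chain.
Insert 335: h=5, bucket 5 nonempty -> append to chain.
Final buckets:
0: _
1: _
2: 272
3: _
4: _
5: 205 -> 835 -> 985 -> 715 -> 335
6: _
7: 707
8: _
9: 79

5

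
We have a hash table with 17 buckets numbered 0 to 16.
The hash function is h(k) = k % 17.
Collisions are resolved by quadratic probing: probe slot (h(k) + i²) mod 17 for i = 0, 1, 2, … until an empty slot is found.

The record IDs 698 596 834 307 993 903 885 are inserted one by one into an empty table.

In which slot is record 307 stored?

10

Insert 698: h=1, slot 1 empty => index 1.
Insert 596: h=1, slot 1 occupied => index 2.
Insert 834: h=1, slots 1,2 occupied => index 5.
Insert 307: h=1, slots 1,2,5 occupied => index 10.
Insert 993: h=7, slot 7 empty => index 7.
Insert 903: h=2, slot 2 occupied => index 3.
Insert 885: h=1, slots 1,2,5,10 occupied => index 0.
Table: [885, 698, 596, 903, ∅, 834, ∅, 993, ∅, ∅, 307, ∅, ∅, ∅, ∅, ∅, ∅]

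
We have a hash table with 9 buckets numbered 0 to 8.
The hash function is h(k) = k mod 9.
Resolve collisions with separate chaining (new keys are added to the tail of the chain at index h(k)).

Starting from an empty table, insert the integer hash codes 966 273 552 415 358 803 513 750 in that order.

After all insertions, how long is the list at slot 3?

Insert 966: h=3, bucket 3 empty -> new chain.
Insert 273: h=3, bucket 3 nonempty -> append to chain.
Insert 552: h=3, bucket 3 nonempty -> append to chain.
Insert 415: h=1, bucket 1 empty -> new chain.
Insert 358: h=7, bucket 7 empty -> new chain.
Insert 803: h=2, bucket 2 empty -> new chain.
Insert 513: h=0, bucket 0 empty -> new chain.
Insert 750: h=3, bucket 3 nonempty -> append to chain.
Final buckets:
0: 513
1: 415
2: 803
3: 966 -> 273 -> 552 -> 750
4: —
5: —
6: —
7: 358
8: —

4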